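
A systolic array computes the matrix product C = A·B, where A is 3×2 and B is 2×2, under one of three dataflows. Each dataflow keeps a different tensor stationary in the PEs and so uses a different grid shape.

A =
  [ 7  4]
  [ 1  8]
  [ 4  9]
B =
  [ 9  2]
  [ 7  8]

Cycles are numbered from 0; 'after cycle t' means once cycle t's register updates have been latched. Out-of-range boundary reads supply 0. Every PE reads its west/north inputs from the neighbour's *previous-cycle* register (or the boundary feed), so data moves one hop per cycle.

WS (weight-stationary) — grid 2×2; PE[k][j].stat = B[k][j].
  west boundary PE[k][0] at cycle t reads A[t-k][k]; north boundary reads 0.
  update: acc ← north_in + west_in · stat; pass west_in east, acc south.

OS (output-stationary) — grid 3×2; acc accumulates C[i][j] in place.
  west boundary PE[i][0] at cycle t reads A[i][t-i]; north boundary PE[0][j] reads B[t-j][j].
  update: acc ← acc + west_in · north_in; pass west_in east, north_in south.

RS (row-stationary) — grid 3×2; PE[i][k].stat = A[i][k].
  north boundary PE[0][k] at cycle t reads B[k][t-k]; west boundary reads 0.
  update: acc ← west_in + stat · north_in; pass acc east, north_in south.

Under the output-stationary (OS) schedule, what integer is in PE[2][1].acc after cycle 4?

PE[2][1].acc = 80

OS 3×2: PE[2][1] cycle-by-cycle (with neighbour feeds):
  @0  [1,1]  acc 0  |  →0  ↓0
  @0  [2,0]  acc 0  |  →0  ↓0
  @0  [2,1]  acc 0  |  →0  ↓0
  @1  [1,1]  acc 0  |  →0  ↓0
  @1  [2,0]  acc 0  |  →0  ↓0
  @1  [2,1]  acc 0  |  →0  ↓0
  @2  [1,1]  acc 2  |  →1  ↓2
  @2  [2,0]  acc 36  |  →4  ↓9
  @2  [2,1]  acc 0  |  →0  ↓0
  @3  [1,1]  acc 66  |  →8  ↓8
  @3  [2,0]  acc 99  |  →9  ↓7
  @3  [2,1]  acc 8  |  →4  ↓2
  @4  [1,1]  acc 66  |  →0  ↓0
  @4  [2,0]  acc 99  |  →0  ↓0
  @4  [2,1]  acc 80  |  →9  ↓8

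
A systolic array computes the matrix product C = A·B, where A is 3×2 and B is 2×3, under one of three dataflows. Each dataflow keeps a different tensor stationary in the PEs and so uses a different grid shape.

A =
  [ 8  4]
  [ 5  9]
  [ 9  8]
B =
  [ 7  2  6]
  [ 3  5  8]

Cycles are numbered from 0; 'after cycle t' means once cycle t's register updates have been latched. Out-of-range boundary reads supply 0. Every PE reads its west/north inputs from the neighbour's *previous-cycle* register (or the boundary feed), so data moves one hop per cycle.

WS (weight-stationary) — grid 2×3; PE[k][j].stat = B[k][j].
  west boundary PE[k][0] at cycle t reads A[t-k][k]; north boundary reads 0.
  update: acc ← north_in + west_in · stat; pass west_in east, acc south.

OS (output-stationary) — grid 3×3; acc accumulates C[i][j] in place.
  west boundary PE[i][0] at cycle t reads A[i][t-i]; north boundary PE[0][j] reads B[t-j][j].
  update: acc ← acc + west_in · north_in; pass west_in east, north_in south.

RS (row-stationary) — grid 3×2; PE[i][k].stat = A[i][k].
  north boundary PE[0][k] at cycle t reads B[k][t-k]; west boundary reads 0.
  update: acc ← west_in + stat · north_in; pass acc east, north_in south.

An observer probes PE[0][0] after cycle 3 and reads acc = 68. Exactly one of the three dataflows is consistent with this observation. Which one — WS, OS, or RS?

dataflow = OS

Under WS (2×3), PE[0][0]:
  after 0 — PE[0][0] acc=56, pass-E 8, pass-S 56
  after 1 — PE[0][0] acc=35, pass-E 5, pass-S 35
  after 2 — PE[0][0] acc=63, pass-E 9, pass-S 63
  after 3 — PE[0][0] acc=0, pass-E 0, pass-S 0
Under OS (3×3), PE[0][0]:
  after 0 — PE[0][0] acc=56, pass-E 8, pass-S 7
  after 1 — PE[0][0] acc=68, pass-E 4, pass-S 3
  after 2 — PE[0][0] acc=68, pass-E 0, pass-S 0
  after 3 — PE[0][0] acc=68, pass-E 0, pass-S 0
Under RS (3×2), PE[0][0]:
  after 0 — PE[0][0] acc=56, pass-E 56, pass-S 7
  after 1 — PE[0][0] acc=16, pass-E 16, pass-S 2
  after 2 — PE[0][0] acc=48, pass-E 48, pass-S 6
  after 3 — PE[0][0] acc=0, pass-E 0, pass-S 0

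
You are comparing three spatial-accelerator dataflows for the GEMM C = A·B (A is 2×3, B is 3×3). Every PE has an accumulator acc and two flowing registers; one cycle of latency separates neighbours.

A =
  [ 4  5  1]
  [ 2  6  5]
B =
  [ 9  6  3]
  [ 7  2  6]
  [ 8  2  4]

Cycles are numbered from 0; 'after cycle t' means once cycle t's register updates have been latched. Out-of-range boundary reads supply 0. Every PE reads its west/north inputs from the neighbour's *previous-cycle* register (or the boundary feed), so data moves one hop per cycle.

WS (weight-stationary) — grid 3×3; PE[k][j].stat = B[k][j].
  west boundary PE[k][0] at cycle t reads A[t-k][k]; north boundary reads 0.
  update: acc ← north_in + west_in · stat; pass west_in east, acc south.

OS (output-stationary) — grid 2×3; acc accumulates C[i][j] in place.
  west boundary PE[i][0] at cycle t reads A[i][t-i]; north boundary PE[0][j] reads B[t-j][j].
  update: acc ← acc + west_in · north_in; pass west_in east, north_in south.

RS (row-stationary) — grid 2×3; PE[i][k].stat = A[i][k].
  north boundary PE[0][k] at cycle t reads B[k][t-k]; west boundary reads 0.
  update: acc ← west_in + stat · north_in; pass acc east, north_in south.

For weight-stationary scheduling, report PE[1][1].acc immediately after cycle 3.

PE[1][1].acc = 24

WS 3×3: PE[1][1] cycle-by-cycle (with neighbour feeds):
  step 0 · PE0,1: acc=0; fwd→0 fwd↓0
  step 0 · PE1,0: acc=0; fwd→0 fwd↓0
  step 0 · PE1,1: acc=0; fwd→0 fwd↓0
  step 1 · PE0,1: acc=24; fwd→4 fwd↓24
  step 1 · PE1,0: acc=71; fwd→5 fwd↓71
  step 1 · PE1,1: acc=0; fwd→0 fwd↓0
  step 2 · PE0,1: acc=12; fwd→2 fwd↓12
  step 2 · PE1,0: acc=60; fwd→6 fwd↓60
  step 2 · PE1,1: acc=34; fwd→5 fwd↓34
  step 3 · PE0,1: acc=0; fwd→0 fwd↓0
  step 3 · PE1,0: acc=0; fwd→0 fwd↓0
  step 3 · PE1,1: acc=24; fwd→6 fwd↓24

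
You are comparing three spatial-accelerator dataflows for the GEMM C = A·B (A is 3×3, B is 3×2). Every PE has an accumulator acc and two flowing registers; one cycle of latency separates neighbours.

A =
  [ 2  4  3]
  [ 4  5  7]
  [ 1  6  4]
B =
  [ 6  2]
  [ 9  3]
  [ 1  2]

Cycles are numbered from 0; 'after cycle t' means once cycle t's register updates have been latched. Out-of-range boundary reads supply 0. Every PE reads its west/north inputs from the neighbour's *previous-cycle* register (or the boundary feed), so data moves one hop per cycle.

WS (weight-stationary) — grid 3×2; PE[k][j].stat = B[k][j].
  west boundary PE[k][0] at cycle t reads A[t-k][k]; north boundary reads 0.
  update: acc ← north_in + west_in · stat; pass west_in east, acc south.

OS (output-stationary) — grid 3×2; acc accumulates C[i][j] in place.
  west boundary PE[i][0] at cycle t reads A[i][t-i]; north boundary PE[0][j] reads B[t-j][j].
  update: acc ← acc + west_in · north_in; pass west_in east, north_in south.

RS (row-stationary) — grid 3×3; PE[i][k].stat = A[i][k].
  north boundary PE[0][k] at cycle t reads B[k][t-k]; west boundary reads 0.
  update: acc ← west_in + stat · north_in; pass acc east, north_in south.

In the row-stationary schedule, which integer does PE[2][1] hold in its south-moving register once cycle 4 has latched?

register = 3

RS 3×3: PE[2][1] cycle-by-cycle (with neighbour feeds):
  c0 r1c1: 0 / 0 / 0
  c0 r2c0: 0 / 0 / 0
  c0 r2c1: 0 / 0 / 0
  c1 r1c1: 0 / 0 / 0
  c1 r2c0: 0 / 0 / 0
  c1 r2c1: 0 / 0 / 0
  c2 r1c1: 69 / 69 / 9
  c2 r2c0: 6 / 6 / 6
  c2 r2c1: 0 / 0 / 0
  c3 r1c1: 23 / 23 / 3
  c3 r2c0: 2 / 2 / 2
  c3 r2c1: 60 / 60 / 9
  c4 r1c1: 0 / 0 / 0
  c4 r2c0: 0 / 0 / 0
  c4 r2c1: 20 / 20 / 3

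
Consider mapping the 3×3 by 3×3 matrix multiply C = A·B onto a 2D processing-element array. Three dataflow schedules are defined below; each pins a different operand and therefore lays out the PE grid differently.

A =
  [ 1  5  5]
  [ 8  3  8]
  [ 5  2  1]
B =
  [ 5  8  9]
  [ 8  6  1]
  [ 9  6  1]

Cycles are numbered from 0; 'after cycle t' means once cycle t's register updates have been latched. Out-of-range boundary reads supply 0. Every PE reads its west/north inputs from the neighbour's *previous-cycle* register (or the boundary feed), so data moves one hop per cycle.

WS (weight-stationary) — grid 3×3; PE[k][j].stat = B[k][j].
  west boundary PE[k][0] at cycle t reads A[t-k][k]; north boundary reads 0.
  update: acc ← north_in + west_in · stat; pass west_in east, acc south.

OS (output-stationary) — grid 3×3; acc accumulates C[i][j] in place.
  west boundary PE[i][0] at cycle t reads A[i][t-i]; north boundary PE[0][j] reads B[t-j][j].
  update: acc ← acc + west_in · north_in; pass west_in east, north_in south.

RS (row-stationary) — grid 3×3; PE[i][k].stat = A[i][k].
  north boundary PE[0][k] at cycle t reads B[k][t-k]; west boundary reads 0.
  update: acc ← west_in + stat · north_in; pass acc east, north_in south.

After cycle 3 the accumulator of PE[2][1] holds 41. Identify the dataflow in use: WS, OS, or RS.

WS (3×3 grid), PE[2][1]:
  0: (2,1).acc=0  regs=<0,0>
  1: (2,1).acc=0  regs=<0,0>
  2: (2,1).acc=0  regs=<0,0>
  3: (2,1).acc=68  regs=<5,68>
OS (3×3 grid), PE[2][1]:
  0: (2,1).acc=0  regs=<0,0>
  1: (2,1).acc=0  regs=<0,0>
  2: (2,1).acc=0  regs=<0,0>
  3: (2,1).acc=40  regs=<5,8>
RS (3×3 grid), PE[2][1]:
  0: (2,1).acc=0  regs=<0,0>
  1: (2,1).acc=0  regs=<0,0>
  2: (2,1).acc=0  regs=<0,0>
  3: (2,1).acc=41  regs=<41,8>

dataflow = RS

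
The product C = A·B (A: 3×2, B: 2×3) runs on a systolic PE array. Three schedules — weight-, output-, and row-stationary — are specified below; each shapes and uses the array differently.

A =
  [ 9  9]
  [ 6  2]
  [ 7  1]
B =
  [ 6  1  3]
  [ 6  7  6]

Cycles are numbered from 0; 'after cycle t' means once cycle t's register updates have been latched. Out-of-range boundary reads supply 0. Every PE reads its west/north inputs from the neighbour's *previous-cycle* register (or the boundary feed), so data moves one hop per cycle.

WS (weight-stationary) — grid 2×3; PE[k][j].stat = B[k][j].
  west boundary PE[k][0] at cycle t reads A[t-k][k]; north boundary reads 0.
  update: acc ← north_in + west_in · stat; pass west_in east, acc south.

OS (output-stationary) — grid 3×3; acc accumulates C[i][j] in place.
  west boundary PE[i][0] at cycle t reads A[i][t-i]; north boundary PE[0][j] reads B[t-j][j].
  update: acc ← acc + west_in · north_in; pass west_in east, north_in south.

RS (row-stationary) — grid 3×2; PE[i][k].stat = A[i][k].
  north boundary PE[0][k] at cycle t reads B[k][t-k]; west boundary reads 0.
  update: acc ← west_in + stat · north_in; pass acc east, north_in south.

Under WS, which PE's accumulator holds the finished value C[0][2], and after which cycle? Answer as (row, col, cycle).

(row, col, cycle) = (1, 2, 3)

WS: C[0][2] accumulates in PE[1][2]:
  0: (1,2).acc=0  regs=<0,0>
  1: (1,2).acc=0  regs=<0,0>
  2: (1,2).acc=0  regs=<0,0>
  3: (1,2).acc=81  regs=<9,81>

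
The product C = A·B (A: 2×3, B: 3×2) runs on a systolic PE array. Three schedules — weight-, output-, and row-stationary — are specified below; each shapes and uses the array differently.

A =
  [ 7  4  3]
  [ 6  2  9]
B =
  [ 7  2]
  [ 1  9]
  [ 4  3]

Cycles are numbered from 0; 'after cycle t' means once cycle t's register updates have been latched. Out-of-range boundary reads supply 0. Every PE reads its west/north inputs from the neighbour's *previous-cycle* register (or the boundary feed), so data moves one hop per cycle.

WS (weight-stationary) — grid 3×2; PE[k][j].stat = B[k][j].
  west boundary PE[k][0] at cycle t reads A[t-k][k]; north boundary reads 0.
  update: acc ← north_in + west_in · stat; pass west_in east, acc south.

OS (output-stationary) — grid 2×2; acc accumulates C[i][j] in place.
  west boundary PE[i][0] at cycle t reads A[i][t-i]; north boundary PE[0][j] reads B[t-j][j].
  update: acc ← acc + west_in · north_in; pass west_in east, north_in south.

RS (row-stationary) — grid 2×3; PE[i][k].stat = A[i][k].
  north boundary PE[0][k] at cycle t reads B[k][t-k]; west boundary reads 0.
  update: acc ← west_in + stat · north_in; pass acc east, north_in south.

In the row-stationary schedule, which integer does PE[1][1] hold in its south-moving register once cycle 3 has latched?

RS 2×3: PE[1][1] cycle-by-cycle (with neighbour feeds):
  @0  [0,1]  acc 0  |  →0  ↓0
  @0  [1,0]  acc 0  |  →0  ↓0
  @0  [1,1]  acc 0  |  →0  ↓0
  @1  [0,1]  acc 53  |  →53  ↓1
  @1  [1,0]  acc 42  |  →42  ↓7
  @1  [1,1]  acc 0  |  →0  ↓0
  @2  [0,1]  acc 50  |  →50  ↓9
  @2  [1,0]  acc 12  |  →12  ↓2
  @2  [1,1]  acc 44  |  →44  ↓1
  @3  [0,1]  acc 0  |  →0  ↓0
  @3  [1,0]  acc 0  |  →0  ↓0
  @3  [1,1]  acc 30  |  →30  ↓9

register = 9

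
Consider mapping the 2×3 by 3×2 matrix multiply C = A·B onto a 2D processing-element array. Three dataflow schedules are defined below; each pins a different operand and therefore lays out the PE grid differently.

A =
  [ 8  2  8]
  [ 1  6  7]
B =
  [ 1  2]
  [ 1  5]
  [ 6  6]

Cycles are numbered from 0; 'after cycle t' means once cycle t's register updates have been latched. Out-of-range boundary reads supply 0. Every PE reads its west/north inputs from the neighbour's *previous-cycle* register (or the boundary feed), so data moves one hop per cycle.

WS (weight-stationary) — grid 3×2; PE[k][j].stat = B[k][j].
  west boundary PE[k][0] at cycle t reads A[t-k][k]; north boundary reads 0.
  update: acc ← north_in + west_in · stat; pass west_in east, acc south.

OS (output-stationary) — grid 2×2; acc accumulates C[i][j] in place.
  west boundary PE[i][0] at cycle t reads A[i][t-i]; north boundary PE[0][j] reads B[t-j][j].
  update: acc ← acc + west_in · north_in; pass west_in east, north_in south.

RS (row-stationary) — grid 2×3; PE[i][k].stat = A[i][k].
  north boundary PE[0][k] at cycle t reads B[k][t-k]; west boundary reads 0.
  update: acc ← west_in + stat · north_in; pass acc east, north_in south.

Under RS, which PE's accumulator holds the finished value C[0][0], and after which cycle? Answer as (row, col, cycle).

Under RS, C[0][0] lands at PE[0][2]:
  @0  [0,2]  acc 0  |  →0  ↓0
  @1  [0,2]  acc 0  |  →0  ↓0
  @2  [0,2]  acc 58  |  →58  ↓6

(row, col, cycle) = (0, 2, 2)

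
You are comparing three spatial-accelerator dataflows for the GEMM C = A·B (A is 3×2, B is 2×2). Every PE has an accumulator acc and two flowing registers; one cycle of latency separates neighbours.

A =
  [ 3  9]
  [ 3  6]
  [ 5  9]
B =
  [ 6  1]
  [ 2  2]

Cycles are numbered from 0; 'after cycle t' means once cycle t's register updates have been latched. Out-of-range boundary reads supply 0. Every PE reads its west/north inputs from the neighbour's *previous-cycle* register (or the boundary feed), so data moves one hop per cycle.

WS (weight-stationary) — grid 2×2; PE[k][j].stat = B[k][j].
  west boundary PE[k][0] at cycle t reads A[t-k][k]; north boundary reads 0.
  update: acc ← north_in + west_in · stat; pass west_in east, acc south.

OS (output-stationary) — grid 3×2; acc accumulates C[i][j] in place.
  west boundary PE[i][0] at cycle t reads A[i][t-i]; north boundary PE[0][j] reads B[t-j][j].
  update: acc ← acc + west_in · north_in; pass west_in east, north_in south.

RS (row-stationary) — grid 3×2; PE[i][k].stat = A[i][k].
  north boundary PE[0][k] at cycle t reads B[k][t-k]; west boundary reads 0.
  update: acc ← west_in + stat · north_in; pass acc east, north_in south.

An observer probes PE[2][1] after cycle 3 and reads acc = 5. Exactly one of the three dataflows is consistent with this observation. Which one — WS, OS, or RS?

dataflow = OS

— WS: 2×2 array has no PE[2][1].
OS (3×2 grid), PE[2][1]:
  @0  [2,1]  acc 0  |  →0  ↓0
  @1  [2,1]  acc 0  |  →0  ↓0
  @2  [2,1]  acc 0  |  →0  ↓0
  @3  [2,1]  acc 5  |  →5  ↓1
RS (3×2 grid), PE[2][1]:
  @0  [2,1]  acc 0  |  →0  ↓0
  @1  [2,1]  acc 0  |  →0  ↓0
  @2  [2,1]  acc 0  |  →0  ↓0
  @3  [2,1]  acc 48  |  →48  ↓2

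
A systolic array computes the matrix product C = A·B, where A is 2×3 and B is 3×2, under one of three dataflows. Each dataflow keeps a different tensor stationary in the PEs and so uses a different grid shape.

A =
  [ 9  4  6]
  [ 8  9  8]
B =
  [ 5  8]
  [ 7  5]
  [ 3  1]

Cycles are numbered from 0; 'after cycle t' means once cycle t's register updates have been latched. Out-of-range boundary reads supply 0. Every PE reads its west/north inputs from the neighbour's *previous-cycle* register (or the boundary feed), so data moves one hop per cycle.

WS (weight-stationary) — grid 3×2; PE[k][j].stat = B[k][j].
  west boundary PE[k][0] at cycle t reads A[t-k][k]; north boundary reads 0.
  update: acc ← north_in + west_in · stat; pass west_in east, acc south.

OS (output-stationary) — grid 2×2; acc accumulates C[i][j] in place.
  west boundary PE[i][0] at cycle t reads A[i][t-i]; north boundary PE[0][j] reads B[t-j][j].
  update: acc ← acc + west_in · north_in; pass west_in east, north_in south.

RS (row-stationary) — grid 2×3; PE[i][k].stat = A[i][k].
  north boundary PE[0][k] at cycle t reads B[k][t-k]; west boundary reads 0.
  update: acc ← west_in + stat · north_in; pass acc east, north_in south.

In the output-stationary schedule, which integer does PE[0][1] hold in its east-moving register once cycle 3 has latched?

OS 2×2: PE[0][1] cycle-by-cycle (with neighbour feeds):
  c0 r0c0: 45 / 9 / 5
  c0 r0c1: 0 / 0 / 0
  c1 r0c0: 73 / 4 / 7
  c1 r0c1: 72 / 9 / 8
  c2 r0c0: 91 / 6 / 3
  c2 r0c1: 92 / 4 / 5
  c3 r0c0: 91 / 0 / 0
  c3 r0c1: 98 / 6 / 1

register = 6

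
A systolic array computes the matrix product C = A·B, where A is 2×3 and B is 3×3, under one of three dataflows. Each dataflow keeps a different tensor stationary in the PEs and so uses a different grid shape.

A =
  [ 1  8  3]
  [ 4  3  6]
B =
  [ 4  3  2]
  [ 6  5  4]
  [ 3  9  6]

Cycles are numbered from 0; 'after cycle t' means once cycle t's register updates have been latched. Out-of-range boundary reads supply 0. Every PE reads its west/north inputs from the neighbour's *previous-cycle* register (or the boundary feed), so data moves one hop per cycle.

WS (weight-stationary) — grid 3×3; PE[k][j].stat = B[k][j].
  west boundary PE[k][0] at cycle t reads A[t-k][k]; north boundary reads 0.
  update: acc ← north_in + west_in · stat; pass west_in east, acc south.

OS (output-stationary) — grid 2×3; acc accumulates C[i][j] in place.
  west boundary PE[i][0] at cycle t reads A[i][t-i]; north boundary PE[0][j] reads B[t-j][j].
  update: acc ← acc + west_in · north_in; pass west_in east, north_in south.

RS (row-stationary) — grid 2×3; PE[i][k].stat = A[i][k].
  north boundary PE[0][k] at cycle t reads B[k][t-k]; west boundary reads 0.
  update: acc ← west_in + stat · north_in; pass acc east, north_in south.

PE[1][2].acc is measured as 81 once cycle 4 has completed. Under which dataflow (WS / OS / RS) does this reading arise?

— WS: 3×3; PE[1][2] trace:
  c0 r1c2: 0 / 0 / 0
  c1 r1c2: 0 / 0 / 0
  c2 r1c2: 0 / 0 / 0
  c3 r1c2: 34 / 8 / 34
  c4 r1c2: 20 / 3 / 20
— OS: 2×3; PE[1][2] trace:
  c0 r1c2: 0 / 0 / 0
  c1 r1c2: 0 / 0 / 0
  c2 r1c2: 0 / 0 / 0
  c3 r1c2: 8 / 4 / 2
  c4 r1c2: 20 / 3 / 4
— RS: 2×3; PE[1][2] trace:
  c0 r1c2: 0 / 0 / 0
  c1 r1c2: 0 / 0 / 0
  c2 r1c2: 0 / 0 / 0
  c3 r1c2: 52 / 52 / 3
  c4 r1c2: 81 / 81 / 9

dataflow = RS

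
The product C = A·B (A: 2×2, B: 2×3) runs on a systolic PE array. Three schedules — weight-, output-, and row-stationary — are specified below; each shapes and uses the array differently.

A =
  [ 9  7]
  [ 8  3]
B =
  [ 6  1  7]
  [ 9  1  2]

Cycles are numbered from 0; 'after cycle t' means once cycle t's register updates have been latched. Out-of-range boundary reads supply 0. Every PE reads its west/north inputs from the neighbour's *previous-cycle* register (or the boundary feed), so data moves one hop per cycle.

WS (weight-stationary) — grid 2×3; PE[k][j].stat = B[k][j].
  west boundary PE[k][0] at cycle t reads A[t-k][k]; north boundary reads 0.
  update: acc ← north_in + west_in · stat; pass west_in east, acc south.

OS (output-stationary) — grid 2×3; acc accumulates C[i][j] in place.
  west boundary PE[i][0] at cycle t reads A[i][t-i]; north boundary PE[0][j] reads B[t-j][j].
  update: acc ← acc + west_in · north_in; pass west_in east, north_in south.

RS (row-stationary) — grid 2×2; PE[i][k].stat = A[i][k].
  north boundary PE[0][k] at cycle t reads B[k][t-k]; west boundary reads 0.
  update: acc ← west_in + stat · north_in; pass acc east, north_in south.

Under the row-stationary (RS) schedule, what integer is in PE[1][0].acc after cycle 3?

PE[1][0].acc = 56

RS 2×2: PE[1][0] cycle-by-cycle (with neighbour feeds):
  [0] (0,0) acc=54 (h:54 v:6)
  [0] (1,0) acc=0 (h:0 v:0)
  [1] (0,0) acc=9 (h:9 v:1)
  [1] (1,0) acc=48 (h:48 v:6)
  [2] (0,0) acc=63 (h:63 v:7)
  [2] (1,0) acc=8 (h:8 v:1)
  [3] (0,0) acc=0 (h:0 v:0)
  [3] (1,0) acc=56 (h:56 v:7)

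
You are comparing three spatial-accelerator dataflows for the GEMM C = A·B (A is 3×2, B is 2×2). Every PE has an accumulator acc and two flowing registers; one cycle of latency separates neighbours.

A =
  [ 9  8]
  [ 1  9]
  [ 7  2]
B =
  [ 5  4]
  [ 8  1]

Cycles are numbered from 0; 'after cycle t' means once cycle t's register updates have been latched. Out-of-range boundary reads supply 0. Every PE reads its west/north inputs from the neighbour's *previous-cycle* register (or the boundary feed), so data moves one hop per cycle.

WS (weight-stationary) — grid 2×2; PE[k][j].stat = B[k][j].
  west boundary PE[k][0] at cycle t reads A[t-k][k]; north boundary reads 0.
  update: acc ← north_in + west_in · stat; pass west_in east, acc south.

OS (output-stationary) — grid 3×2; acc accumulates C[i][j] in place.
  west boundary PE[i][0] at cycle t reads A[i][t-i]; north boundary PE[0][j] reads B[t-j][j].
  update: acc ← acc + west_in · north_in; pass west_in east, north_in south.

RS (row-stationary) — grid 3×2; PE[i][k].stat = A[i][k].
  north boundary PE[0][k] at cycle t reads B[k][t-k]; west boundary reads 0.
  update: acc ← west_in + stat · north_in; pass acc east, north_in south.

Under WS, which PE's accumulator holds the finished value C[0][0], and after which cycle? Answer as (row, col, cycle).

WS: C[0][0] accumulates in PE[1][0]:
  step 0 · PE1,0: acc=0; fwd→0 fwd↓0
  step 1 · PE1,0: acc=109; fwd→8 fwd↓109

(row, col, cycle) = (1, 0, 1)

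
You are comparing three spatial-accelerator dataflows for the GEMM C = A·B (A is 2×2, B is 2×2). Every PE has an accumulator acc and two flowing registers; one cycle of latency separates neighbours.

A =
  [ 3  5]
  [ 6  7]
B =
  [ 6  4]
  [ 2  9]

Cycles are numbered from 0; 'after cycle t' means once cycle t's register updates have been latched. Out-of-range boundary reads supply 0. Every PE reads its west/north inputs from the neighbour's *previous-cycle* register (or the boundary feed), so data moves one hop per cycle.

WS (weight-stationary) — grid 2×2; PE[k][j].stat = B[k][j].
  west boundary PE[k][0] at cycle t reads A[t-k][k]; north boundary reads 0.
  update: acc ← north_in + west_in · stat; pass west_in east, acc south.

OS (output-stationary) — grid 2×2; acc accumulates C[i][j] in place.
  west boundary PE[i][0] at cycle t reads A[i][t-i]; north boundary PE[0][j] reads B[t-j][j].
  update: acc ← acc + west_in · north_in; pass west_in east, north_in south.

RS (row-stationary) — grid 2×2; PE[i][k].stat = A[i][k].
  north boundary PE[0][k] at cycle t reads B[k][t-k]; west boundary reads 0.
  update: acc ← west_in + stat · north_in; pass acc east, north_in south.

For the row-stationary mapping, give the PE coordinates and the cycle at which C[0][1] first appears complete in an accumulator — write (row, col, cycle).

RS — PE[0][1] is where C[0][1] collects:
  c0 r0c1: 0 / 0 / 0
  c1 r0c1: 28 / 28 / 2
  c2 r0c1: 57 / 57 / 9

(row, col, cycle) = (0, 1, 2)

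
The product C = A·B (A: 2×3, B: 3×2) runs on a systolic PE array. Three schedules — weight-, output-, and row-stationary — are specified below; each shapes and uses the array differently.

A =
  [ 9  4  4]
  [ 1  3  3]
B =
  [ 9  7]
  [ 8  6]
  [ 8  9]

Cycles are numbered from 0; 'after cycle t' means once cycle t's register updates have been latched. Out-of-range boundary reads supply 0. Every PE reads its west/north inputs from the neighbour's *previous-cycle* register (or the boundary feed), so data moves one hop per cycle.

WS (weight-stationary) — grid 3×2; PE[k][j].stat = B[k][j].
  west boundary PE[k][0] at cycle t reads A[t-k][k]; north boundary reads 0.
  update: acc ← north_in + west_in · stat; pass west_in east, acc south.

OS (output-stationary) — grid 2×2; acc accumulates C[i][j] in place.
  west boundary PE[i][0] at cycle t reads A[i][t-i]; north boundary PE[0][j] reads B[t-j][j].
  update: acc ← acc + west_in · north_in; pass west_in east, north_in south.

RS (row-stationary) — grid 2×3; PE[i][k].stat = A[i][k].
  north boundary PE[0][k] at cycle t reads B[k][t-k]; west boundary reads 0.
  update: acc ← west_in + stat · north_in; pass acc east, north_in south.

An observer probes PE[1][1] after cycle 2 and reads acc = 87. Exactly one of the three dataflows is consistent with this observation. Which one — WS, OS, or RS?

dataflow = WS

Under WS (3×2), PE[1][1]:
  0: (1,1).acc=0  regs=<0,0>
  1: (1,1).acc=0  regs=<0,0>
  2: (1,1).acc=87  regs=<4,87>
Under OS (2×2), PE[1][1]:
  0: (1,1).acc=0  regs=<0,0>
  1: (1,1).acc=0  regs=<0,0>
  2: (1,1).acc=7  regs=<1,7>
Under RS (2×3), PE[1][1]:
  0: (1,1).acc=0  regs=<0,0>
  1: (1,1).acc=0  regs=<0,0>
  2: (1,1).acc=33  regs=<33,8>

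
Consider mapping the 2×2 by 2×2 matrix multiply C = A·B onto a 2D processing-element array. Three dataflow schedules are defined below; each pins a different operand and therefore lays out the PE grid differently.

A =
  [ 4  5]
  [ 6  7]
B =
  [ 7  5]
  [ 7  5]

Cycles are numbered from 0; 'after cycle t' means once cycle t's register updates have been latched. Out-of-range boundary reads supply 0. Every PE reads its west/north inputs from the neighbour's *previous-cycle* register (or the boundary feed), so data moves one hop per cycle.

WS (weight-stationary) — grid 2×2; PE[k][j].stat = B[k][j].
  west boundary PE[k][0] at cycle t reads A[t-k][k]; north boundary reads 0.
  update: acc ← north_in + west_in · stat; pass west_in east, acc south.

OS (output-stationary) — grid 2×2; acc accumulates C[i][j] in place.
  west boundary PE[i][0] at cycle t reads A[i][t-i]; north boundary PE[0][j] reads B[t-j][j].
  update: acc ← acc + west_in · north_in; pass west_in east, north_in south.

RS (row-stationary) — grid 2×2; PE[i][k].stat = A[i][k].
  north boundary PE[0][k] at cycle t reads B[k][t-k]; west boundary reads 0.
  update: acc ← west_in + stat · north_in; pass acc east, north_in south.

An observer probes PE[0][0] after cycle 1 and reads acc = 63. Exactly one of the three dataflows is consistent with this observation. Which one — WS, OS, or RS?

dataflow = OS

WS (2×2 grid), PE[0][0]:
  cycle 0: PE[0][0] → acc 28, east 4, south 28
  cycle 1: PE[0][0] → acc 42, east 6, south 42
OS (2×2 grid), PE[0][0]:
  cycle 0: PE[0][0] → acc 28, east 4, south 7
  cycle 1: PE[0][0] → acc 63, east 5, south 7
RS (2×2 grid), PE[0][0]:
  cycle 0: PE[0][0] → acc 28, east 28, south 7
  cycle 1: PE[0][0] → acc 20, east 20, south 5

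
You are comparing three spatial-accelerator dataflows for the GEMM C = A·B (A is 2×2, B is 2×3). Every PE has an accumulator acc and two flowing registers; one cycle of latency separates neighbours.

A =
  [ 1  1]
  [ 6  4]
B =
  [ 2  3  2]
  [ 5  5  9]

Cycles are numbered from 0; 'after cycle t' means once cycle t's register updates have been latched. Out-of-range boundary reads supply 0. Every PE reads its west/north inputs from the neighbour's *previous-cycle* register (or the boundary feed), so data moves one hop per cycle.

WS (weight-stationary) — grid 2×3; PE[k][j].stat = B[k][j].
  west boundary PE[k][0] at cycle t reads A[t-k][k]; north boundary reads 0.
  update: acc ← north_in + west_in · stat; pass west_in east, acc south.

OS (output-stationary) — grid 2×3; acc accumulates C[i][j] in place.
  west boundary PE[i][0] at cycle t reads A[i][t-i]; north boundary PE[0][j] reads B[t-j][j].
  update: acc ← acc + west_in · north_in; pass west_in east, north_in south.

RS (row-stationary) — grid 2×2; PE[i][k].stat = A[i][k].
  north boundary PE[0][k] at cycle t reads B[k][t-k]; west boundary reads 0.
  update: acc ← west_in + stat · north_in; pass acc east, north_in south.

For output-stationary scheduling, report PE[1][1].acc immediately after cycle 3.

PE[1][1].acc = 38

OS on a 2×3 grid — tracing PE[1][1] and its feeders:
  after 0 — PE[0][1] acc=0, pass-E 0, pass-S 0
  after 0 — PE[1][0] acc=0, pass-E 0, pass-S 0
  after 0 — PE[1][1] acc=0, pass-E 0, pass-S 0
  after 1 — PE[0][1] acc=3, pass-E 1, pass-S 3
  after 1 — PE[1][0] acc=12, pass-E 6, pass-S 2
  after 1 — PE[1][1] acc=0, pass-E 0, pass-S 0
  after 2 — PE[0][1] acc=8, pass-E 1, pass-S 5
  after 2 — PE[1][0] acc=32, pass-E 4, pass-S 5
  after 2 — PE[1][1] acc=18, pass-E 6, pass-S 3
  after 3 — PE[0][1] acc=8, pass-E 0, pass-S 0
  after 3 — PE[1][0] acc=32, pass-E 0, pass-S 0
  after 3 — PE[1][1] acc=38, pass-E 4, pass-S 5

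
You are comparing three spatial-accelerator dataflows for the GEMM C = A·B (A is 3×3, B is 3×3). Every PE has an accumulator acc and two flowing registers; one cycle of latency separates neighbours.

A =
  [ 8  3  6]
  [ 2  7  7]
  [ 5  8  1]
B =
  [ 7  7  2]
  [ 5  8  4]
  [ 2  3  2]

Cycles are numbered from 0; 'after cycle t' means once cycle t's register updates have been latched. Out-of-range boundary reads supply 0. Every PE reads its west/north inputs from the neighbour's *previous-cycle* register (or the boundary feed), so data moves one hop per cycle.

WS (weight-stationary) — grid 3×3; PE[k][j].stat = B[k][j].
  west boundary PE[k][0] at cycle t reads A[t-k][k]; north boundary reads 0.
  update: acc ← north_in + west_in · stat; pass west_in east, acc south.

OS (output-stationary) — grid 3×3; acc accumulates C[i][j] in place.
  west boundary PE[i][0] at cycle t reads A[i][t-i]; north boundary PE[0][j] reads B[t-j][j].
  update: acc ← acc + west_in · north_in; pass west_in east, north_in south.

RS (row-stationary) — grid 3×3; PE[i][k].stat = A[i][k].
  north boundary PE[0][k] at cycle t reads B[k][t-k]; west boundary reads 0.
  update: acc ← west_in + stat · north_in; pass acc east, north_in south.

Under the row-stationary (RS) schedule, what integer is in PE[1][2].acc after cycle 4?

RS on a 3×3 grid — tracing PE[1][2] and its feeders:
  c0 r0c2: 0 / 0 / 0
  c0 r1c1: 0 / 0 / 0
  c0 r1c2: 0 / 0 / 0
  c1 r0c2: 0 / 0 / 0
  c1 r1c1: 0 / 0 / 0
  c1 r1c2: 0 / 0 / 0
  c2 r0c2: 83 / 83 / 2
  c2 r1c1: 49 / 49 / 5
  c2 r1c2: 0 / 0 / 0
  c3 r0c2: 98 / 98 / 3
  c3 r1c1: 70 / 70 / 8
  c3 r1c2: 63 / 63 / 2
  c4 r0c2: 40 / 40 / 2
  c4 r1c1: 32 / 32 / 4
  c4 r1c2: 91 / 91 / 3

PE[1][2].acc = 91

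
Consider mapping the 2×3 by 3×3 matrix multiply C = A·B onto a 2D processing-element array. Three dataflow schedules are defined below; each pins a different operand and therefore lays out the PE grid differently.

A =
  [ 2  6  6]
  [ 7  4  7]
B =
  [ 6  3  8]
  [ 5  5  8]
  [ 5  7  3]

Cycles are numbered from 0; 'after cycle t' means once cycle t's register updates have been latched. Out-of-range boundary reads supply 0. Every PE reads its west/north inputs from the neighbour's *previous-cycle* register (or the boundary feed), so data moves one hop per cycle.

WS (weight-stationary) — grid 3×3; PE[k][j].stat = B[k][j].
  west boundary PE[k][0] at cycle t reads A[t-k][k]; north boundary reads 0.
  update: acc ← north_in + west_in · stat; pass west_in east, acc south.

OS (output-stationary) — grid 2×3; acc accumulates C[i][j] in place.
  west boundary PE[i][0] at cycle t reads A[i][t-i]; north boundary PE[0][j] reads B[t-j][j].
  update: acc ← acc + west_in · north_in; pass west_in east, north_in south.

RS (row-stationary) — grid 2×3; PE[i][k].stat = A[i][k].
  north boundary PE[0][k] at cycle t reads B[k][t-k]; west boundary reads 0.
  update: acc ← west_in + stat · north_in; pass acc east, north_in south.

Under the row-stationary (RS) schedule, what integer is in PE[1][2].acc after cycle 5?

PE[1][2].acc = 109

Tracing RS — 2×3 array, target PE[1][2]:
  t=0 PE[0][2]: acc=0 h=0 v=0
  t=0 PE[1][1]: acc=0 h=0 v=0
  t=0 PE[1][2]: acc=0 h=0 v=0
  t=1 PE[0][2]: acc=0 h=0 v=0
  t=1 PE[1][1]: acc=0 h=0 v=0
  t=1 PE[1][2]: acc=0 h=0 v=0
  t=2 PE[0][2]: acc=72 h=72 v=5
  t=2 PE[1][1]: acc=62 h=62 v=5
  t=2 PE[1][2]: acc=0 h=0 v=0
  t=3 PE[0][2]: acc=78 h=78 v=7
  t=3 PE[1][1]: acc=41 h=41 v=5
  t=3 PE[1][2]: acc=97 h=97 v=5
  t=4 PE[0][2]: acc=82 h=82 v=3
  t=4 PE[1][1]: acc=88 h=88 v=8
  t=4 PE[1][2]: acc=90 h=90 v=7
  t=5 PE[0][2]: acc=0 h=0 v=0
  t=5 PE[1][1]: acc=0 h=0 v=0
  t=5 PE[1][2]: acc=109 h=109 v=3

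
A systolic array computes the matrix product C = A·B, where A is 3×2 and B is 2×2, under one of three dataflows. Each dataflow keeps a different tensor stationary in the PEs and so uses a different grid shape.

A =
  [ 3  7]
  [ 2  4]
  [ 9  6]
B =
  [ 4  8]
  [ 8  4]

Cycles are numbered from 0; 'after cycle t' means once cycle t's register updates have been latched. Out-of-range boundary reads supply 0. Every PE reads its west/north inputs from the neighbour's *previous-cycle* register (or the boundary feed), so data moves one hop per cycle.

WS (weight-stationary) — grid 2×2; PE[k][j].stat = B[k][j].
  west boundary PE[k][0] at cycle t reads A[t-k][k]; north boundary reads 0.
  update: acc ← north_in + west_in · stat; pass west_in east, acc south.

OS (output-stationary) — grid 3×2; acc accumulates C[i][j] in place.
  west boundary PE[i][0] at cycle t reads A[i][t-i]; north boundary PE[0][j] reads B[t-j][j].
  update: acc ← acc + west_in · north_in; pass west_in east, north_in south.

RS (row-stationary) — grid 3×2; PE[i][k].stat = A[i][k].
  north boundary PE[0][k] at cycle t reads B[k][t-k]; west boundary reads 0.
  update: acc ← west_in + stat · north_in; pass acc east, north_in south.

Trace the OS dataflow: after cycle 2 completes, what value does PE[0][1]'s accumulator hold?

PE[0][1].acc = 52

Tracing OS — 3×2 array, target PE[0][1]:
  t=0 PE[0][0]: acc=12 h=3 v=4
  t=0 PE[0][1]: acc=0 h=0 v=0
  t=1 PE[0][0]: acc=68 h=7 v=8
  t=1 PE[0][1]: acc=24 h=3 v=8
  t=2 PE[0][0]: acc=68 h=0 v=0
  t=2 PE[0][1]: acc=52 h=7 v=4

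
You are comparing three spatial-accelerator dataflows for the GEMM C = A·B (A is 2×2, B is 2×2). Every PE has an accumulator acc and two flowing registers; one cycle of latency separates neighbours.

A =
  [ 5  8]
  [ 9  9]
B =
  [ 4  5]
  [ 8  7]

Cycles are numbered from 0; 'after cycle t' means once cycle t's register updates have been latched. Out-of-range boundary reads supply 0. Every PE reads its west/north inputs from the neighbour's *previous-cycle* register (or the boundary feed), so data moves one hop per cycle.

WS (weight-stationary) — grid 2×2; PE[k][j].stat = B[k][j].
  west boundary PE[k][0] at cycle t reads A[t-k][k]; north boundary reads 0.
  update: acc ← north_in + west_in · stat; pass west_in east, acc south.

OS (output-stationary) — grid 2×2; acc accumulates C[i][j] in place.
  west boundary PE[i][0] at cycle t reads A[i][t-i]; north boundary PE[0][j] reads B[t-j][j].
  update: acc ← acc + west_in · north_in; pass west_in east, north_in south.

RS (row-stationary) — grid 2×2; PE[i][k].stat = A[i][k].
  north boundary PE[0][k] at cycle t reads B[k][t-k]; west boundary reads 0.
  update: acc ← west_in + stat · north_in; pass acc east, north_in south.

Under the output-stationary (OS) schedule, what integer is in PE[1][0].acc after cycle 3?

PE[1][0].acc = 108

OS (2×2). Following PE[1][0] plus its west/north inputs:
  c0 r0c0: 20 / 5 / 4
  c0 r1c0: 0 / 0 / 0
  c1 r0c0: 84 / 8 / 8
  c1 r1c0: 36 / 9 / 4
  c2 r0c0: 84 / 0 / 0
  c2 r1c0: 108 / 9 / 8
  c3 r0c0: 84 / 0 / 0
  c3 r1c0: 108 / 0 / 0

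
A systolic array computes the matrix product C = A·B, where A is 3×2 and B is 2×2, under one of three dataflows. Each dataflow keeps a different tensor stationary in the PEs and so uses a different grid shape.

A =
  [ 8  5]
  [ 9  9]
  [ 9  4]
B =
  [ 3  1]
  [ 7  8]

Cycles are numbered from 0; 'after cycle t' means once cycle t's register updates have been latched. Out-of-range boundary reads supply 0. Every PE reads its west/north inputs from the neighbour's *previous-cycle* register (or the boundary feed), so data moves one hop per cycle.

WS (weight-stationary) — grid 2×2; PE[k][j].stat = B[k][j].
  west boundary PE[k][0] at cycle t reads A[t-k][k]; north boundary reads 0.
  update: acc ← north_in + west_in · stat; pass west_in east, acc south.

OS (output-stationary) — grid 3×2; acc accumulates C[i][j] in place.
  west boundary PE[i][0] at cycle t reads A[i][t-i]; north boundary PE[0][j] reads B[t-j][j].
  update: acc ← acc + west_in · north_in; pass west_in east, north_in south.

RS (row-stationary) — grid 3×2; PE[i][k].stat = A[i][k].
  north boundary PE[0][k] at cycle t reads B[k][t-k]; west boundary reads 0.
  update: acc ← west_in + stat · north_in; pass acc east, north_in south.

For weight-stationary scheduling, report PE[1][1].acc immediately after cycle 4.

PE[1][1].acc = 41

WS on a 2×2 grid — tracing PE[1][1] and its feeders:
  0: (0,1).acc=0  regs=<0,0>
  0: (1,0).acc=0  regs=<0,0>
  0: (1,1).acc=0  regs=<0,0>
  1: (0,1).acc=8  regs=<8,8>
  1: (1,0).acc=59  regs=<5,59>
  1: (1,1).acc=0  regs=<0,0>
  2: (0,1).acc=9  regs=<9,9>
  2: (1,0).acc=90  regs=<9,90>
  2: (1,1).acc=48  regs=<5,48>
  3: (0,1).acc=9  regs=<9,9>
  3: (1,0).acc=55  regs=<4,55>
  3: (1,1).acc=81  regs=<9,81>
  4: (0,1).acc=0  regs=<0,0>
  4: (1,0).acc=0  regs=<0,0>
  4: (1,1).acc=41  regs=<4,41>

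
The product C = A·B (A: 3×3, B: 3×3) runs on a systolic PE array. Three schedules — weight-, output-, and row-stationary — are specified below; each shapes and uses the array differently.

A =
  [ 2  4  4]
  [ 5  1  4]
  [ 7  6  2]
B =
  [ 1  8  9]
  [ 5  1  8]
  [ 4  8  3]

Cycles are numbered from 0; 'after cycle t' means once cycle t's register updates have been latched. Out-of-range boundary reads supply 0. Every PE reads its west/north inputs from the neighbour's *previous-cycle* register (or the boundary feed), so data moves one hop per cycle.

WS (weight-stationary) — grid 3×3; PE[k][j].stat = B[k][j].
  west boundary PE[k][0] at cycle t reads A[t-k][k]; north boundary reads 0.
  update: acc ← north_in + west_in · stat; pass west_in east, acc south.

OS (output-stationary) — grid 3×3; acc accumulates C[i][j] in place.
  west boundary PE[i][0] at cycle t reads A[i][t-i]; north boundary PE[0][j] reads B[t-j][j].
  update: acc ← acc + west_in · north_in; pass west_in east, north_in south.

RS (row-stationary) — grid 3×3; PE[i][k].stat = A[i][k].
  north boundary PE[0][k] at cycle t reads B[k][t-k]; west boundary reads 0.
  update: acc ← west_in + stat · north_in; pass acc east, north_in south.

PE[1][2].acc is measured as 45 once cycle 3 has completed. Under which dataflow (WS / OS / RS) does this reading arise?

dataflow = OS

Under WS (3×3), PE[1][2]:
  t=0 PE[1][2]: acc=0 h=0 v=0
  t=1 PE[1][2]: acc=0 h=0 v=0
  t=2 PE[1][2]: acc=0 h=0 v=0
  t=3 PE[1][2]: acc=50 h=4 v=50
Under OS (3×3), PE[1][2]:
  t=0 PE[1][2]: acc=0 h=0 v=0
  t=1 PE[1][2]: acc=0 h=0 v=0
  t=2 PE[1][2]: acc=0 h=0 v=0
  t=3 PE[1][2]: acc=45 h=5 v=9
Under RS (3×3), PE[1][2]:
  t=0 PE[1][2]: acc=0 h=0 v=0
  t=1 PE[1][2]: acc=0 h=0 v=0
  t=2 PE[1][2]: acc=0 h=0 v=0
  t=3 PE[1][2]: acc=26 h=26 v=4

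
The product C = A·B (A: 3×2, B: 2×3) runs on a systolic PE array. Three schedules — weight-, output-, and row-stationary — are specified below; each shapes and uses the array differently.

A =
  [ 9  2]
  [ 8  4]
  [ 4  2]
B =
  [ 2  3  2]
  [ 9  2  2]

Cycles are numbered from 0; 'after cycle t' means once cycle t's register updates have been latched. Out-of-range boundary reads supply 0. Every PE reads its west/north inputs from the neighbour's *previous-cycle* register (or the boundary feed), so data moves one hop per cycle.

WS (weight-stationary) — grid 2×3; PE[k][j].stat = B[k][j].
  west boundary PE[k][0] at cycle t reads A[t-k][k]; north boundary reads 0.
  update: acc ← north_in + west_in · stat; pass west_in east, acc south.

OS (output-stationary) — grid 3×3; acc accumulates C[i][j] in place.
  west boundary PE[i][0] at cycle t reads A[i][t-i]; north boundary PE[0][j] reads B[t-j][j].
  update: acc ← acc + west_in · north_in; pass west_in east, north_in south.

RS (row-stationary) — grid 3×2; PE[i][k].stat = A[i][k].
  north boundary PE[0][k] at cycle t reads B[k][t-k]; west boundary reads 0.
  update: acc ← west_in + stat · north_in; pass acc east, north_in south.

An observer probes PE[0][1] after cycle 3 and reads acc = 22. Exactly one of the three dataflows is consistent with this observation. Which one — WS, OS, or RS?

dataflow = RS

WS (2×3 grid), PE[0][1]:
  step 0 · PE0,1: acc=0; fwd→0 fwd↓0
  step 1 · PE0,1: acc=27; fwd→9 fwd↓27
  step 2 · PE0,1: acc=24; fwd→8 fwd↓24
  step 3 · PE0,1: acc=12; fwd→4 fwd↓12
OS (3×3 grid), PE[0][1]:
  step 0 · PE0,1: acc=0; fwd→0 fwd↓0
  step 1 · PE0,1: acc=27; fwd→9 fwd↓3
  step 2 · PE0,1: acc=31; fwd→2 fwd↓2
  step 3 · PE0,1: acc=31; fwd→0 fwd↓0
RS (3×2 grid), PE[0][1]:
  step 0 · PE0,1: acc=0; fwd→0 fwd↓0
  step 1 · PE0,1: acc=36; fwd→36 fwd↓9
  step 2 · PE0,1: acc=31; fwd→31 fwd↓2
  step 3 · PE0,1: acc=22; fwd→22 fwd↓2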